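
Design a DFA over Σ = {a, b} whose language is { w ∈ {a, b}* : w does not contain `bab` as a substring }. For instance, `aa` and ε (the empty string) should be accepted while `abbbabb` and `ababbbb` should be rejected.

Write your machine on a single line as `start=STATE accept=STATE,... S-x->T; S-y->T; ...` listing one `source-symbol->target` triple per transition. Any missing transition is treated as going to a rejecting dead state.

start=q0; accept=q0,q1,q2; q0-a->q0; q0-b->q1; q1-a->q2; q1-b->q1; q2-a->q0; q2-b->q3; q3-a->q3; q3-b->q3

This is the complement of 'contains `bab`'. Use the same substring-matching states — q0 through q3 holding how much of `bab` has just been matched — but flip the accepting set: everything except the trap q3 accepts.
A 4-state machine:
        a   b  
>* q0   q0  q1 
 * q1   q2  q1 
 * q2   q0  q3 
   q3   q3  q3 
(> = start, * = accepting)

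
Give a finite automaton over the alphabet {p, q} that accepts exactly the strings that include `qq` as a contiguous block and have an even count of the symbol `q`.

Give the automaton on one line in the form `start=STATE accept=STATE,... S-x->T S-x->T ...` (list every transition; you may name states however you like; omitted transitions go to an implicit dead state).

Run two small machines in parallel and take their product. One (3 states) tracks whether and how much of `qq` has been seen; the other (2 states) tracks the count of `q`s modulo 2. Each combined state is a pair, one component from each; accept when both components accept.
A 6-state machine:
       p  q 
>  A   A  B 
   B   C  D 
   C   C  E 
 * D   D  F 
   E   A  F 
   F   F  D 
(> = start, * = accepting)

start=A accept=D A-p->A A-q->B B-p->C B-q->D C-p->C C-q->E D-p->D D-q->F E-p->A E-q->F F-p->F F-q->D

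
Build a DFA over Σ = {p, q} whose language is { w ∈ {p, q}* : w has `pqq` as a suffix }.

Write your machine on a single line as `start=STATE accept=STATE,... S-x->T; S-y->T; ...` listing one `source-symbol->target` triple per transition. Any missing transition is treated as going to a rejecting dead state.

start=A; accept=D; A-p->B; A-q->A; B-p->B; B-q->C; C-p->B; C-q->D; D-p->B; D-q->A

Remember how much of `pqq` the current input suffix matches. State A means no match yet; B means the last symbol is `p`; C means the last 2 symbols are `pq`; D means the last 3 symbols are `pqq`. Only D accepts. On a mismatch, fall back to the longest proper suffix that is still a prefix of `pqq`.
A 4-state machine:
       p  q 
>  A   B  A 
   B   B  C 
   C   B  D 
 * D   B  A 
(> = start, * = accepting)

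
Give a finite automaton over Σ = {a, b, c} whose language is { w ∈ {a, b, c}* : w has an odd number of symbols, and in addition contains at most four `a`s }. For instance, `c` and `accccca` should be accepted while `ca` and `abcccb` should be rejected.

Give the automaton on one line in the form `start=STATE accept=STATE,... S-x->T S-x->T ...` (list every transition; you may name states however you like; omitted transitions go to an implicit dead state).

start=S0 accept=S1,S2,S5,S6,S10 S0-a->S1 S0-b->S2 S0-c->S2 S1-a->S3 S1-b->S4 S1-c->S4 S2-a->S4 S2-b->S0 S2-c->S0 S3-a->S5 S3-b->S6 S3-c->S6 S4-a->S6 S4-b->S1 S4-c->S1 S5-a->S7 S5-b->S8 S5-c->S8 S6-a->S8 S6-b->S3 S6-c->S3 S7-a->S9 S7-b->S10 S7-c->S10 S8-a->S10 S8-b->S5 S8-c->S5 S9-a->S9 S9-b->S9 S9-c->S9 S10-a->S9 S10-b->S7 S10-c->S7

Run two small machines in parallel and take their product. One (2 states) tracks the input length modulo 2; the other (6 states) tracks the count of `a`s, saturating at 5. Each combined state is a pair, one component from each; accept when both components accept. After merging equivalent states the machine shrinks.
11 states suffice.
          a    b    c  
>  S0     S1   S2   S2 
 * S1     S3   S4   S4 
 * S2     S4   S0   S0 
   S3     S5   S6   S6 
   S4     S6   S1   S1 
 * S5     S7   S8   S8 
 * S6     S8   S3   S3 
   S7     S9  S10  S10 
   S8    S10   S5   S5 
   S9     S9   S9   S9 
 * S10    S9   S7   S7 
(> = start, * = accepting)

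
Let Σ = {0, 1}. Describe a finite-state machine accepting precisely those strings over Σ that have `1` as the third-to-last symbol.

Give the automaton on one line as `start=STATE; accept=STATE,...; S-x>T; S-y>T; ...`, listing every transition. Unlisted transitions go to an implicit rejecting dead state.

A DFA must remember the last 3 symbols (since which symbol is third-to-last isn't known until the input ends). Use one state per possible window of the last ≤3 symbols; accept from those whose window starts with `1`.
          0    1  
>  s0     s1   s2 
   s1     s3   s4 
   s2     s5   s6 
   s3     s7   s8 
   s4     s9  s10 
   s5    s11  s12 
   s6    s13  s14 
   s7     s7   s8 
   s8     s9  s10 
   s9    s11  s12 
   s10   s13  s14 
 * s11    s7   s8 
 * s12    s9  s10 
 * s13   s11  s12 
 * s14   s13  s14 
(> = start, * = accepting)

start=s0; accept=s11,s12,s13,s14; s0-0>s1; s0-1>s2; s1-0>s3; s1-1>s4; s2-0>s5; s2-1>s6; s3-0>s7; s3-1>s8; s4-0>s9; s4-1>s10; s5-0>s11; s5-1>s12; s6-0>s13; s6-1>s14; s7-0>s7; s7-1>s8; s8-0>s9; s8-1>s10; s9-0>s11; s9-1>s12; s10-0>s13; s10-1>s14; s11-0>s7; s11-1>s8; s12-0>s9; s12-1>s10; s13-0>s11; s13-1>s12; s14-0>s13; s14-1>s14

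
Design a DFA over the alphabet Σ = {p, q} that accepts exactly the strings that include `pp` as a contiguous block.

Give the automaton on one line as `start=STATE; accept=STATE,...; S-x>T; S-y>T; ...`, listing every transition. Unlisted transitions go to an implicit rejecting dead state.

start=A; accept=C; A-p>B; A-q>A; B-p>C; B-q>A; C-p>C; C-q>C

Track how much of `pp` has been matched so far: state A is no progress, C is the absorbing accept state reached once `pp` has occurred. Intermediate states record partial matches; on a mismatch, fall back to the longest reusable overlap.
A 3-state machine:
       p  q 
>  A   B  A 
   B   C  A 
 * C   C  C 
(> = start, * = accepting)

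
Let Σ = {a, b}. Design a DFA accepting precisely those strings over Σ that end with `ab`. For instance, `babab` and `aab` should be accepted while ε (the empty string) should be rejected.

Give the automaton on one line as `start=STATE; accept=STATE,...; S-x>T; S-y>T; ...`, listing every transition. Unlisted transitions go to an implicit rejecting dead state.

Remember how much of `ab` the current input suffix matches. State q0 means no match yet; q1 means the last symbol is `a`; q2 means the last 2 symbols are `ab`. Only q2 accepts. On a mismatch, fall back to the longest proper suffix that is still a prefix of `ab`.
3 states suffice.
        a   b  
>  q0   q1  q0 
   q1   q1  q2 
 * q2   q1  q0 
(> = start, * = accepting)

start=q0; accept=q2; q0-a>q1; q0-b>q0; q1-a>q1; q1-b>q2; q2-a>q1; q2-b>q0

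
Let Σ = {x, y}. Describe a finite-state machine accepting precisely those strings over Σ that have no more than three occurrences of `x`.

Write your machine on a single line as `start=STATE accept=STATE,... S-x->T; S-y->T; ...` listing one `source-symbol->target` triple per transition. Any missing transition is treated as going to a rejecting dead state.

Count `x`s, saturating at 4: states q0 through q3 mean 0 through 3 `x`s seen; q4 means more than 3. Each `x` increments (capped at q4); other symbols loop. Accept from {q0, q1, q2, q3}.
A 5-state machine:
        x   y  
>* q0   q1  q0 
 * q1   q2  q1 
 * q2   q3  q2 
 * q3   q4  q3 
   q4   q4  q4 
(> = start, * = accepting)

start=q0; accept=q0,q1,q2,q3; q0-x->q1; q0-y->q0; q1-x->q2; q1-y->q1; q2-x->q3; q2-y->q2; q3-x->q4; q3-y->q3; q4-x->q4; q4-y->q4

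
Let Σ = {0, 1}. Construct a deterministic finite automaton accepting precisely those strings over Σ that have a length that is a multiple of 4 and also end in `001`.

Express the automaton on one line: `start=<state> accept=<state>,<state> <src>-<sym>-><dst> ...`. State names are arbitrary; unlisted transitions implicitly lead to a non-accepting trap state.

start=q0 accept=q6 q0-0->q1 q0-1->q1 q1-0->q2 q1-1->q3 q2-0->q4 q2-1->q5 q3-0->q5 q3-1->q5 q4-0->q0 q4-1->q6 q5-0->q0 q5-1->q0 q6-0->q1 q6-1->q1

Build one automaton per condition and run them in lockstep. The first has 4 states tracking the input length modulo 4; the second has 4 states tracking how much of the suffix `001` has currently been matched. A product state is a pair (one from each), accepting exactly when both do. Minimizing collapses redundant product states.
With 7 states:
        0   1  
>  q0   q1  q1 
   q1   q2  q3 
   q2   q4  q5 
   q3   q5  q5 
   q4   q0  q6 
   q5   q0  q0 
 * q6   q1  q1 
(> = start, * = accepting)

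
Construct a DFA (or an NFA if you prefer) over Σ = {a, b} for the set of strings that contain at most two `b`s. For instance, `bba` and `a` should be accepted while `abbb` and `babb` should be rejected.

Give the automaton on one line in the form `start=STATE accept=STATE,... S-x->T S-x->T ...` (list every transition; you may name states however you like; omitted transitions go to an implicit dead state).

start=S0 accept=S0,S1,S2 S0-a->S0 S0-b->S1 S1-a->S1 S1-b->S2 S2-a->S2 S2-b->S3 S3-a->S3 S3-b->S3

Only the number of `b`s matters, and only up to 3. Make a chain S0 → S1 → S2 → S3 advanced by each `b` (with S3 absorbing); every other symbol self-loops. The accepting set is {S0, S1, S2}.
        a   b  
>* S0   S0  S1 
 * S1   S1  S2 
 * S2   S2  S3 
   S3   S3  S3 
(> = start, * = accepting)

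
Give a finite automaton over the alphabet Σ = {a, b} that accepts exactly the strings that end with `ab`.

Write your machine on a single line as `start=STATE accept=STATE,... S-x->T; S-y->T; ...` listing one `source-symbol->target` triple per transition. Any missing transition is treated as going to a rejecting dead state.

start=s0; accept=s2; s0-a->s1; s0-b->s0; s1-a->s1; s1-b->s2; s2-a->s1; s2-b->s0

Let each state record the length of the longest suffix of the input read so far that is also a prefix of `ab`. s1 means the last symbol is `a`; s2 means the last 2 symbols are `ab`. Accept only at s2, where the string currently ends in `ab`.
        a   b  
>  s0   s1  s0 
   s1   s1  s2 
 * s2   s1  s0 
(> = start, * = accepting)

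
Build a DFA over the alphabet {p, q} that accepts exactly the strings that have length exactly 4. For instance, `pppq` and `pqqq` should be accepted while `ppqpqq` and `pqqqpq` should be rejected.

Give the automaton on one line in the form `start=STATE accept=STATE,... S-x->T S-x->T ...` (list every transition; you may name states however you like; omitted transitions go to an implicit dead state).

We only need to distinguish lengths 0, 1, …, 4, and '>4'. Chain s0 → s1 → s2 → s3 → s4 → s5 on every symbol, with s5 looping. Accepting states: {s4}.
        p   q  
>  s0   s1  s1 
   s1   s2  s2 
   s2   s3  s3 
   s3   s4  s4 
 * s4   s5  s5 
   s5   s5  s5 
(> = start, * = accepting)

start=s0 accept=s4 s0-p->s1 s0-q->s1 s1-p->s2 s1-q->s2 s2-p->s3 s2-q->s3 s3-p->s4 s3-q->s4 s4-p->s5 s4-q->s5 s5-p->s5 s5-q->s5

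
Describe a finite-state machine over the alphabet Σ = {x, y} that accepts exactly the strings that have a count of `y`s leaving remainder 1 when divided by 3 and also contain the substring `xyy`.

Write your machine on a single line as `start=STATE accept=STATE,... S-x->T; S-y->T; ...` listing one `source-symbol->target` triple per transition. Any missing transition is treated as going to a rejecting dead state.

start=A; accept=L; A-x->B; A-y->C; B-x->B; B-y->D; C-x->E; C-y->F; D-x->E; D-y->G; E-x->E; E-y->H; F-x->I; F-y->A; G-x->G; G-y->J; H-x->I; H-y->J; I-x->I; I-y->K; J-x->J; J-y->L; K-x->B; K-y->L; L-x->L; L-y->G

Run two small machines in parallel and take their product. The first has 3 states tracking the count of `y`s modulo 3; the second has 4 states tracking whether and how much of `xyy` has been seen. A product state is a pair (one from each), accepting exactly when both do.
With 12 states:
       x  y 
>  A   B  C 
   B   B  D 
   C   E  F 
   D   E  G 
   E   E  H 
   F   I  A 
   G   G  J 
   H   I  J 
   I   I  K 
   J   J  L 
   K   B  L 
 * L   L  G 
(> = start, * = accepting)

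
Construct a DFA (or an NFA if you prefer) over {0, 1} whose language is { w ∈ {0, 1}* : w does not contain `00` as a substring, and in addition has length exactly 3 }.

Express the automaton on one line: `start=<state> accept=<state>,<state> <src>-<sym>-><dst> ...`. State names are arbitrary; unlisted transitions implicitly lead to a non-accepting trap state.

Handle the two conditions separately and then intersect. The first has 3 states tracking partial matches of the forbidden pattern `00`; the second has 5 states tracking the input length, saturating at 4. A product state is a pair (one from each), accepting exactly when both do.
A 12-state machine:
          0    1  
>  S0     S1   S2 
   S1     S3   S4 
   S2     S5   S4 
   S3     S6   S6 
   S4     S7   S8 
   S5     S6   S8 
   S6     S9   S9 
 * S7     S9  S10 
 * S8    S11  S10 
   S9     S9   S9 
   S10   S11  S10 
   S11    S9  S10 
(> = start, * = accepting)

start=S0 accept=S7,S8 S0-0->S1 S0-1->S2 S1-0->S3 S1-1->S4 S2-0->S5 S2-1->S4 S3-0->S6 S3-1->S6 S4-0->S7 S4-1->S8 S5-0->S6 S5-1->S8 S6-0->S9 S6-1->S9 S7-0->S9 S7-1->S10 S8-0->S11 S8-1->S10 S9-0->S9 S9-1->S9 S10-0->S11 S10-1->S10 S11-0->S9 S11-1->S10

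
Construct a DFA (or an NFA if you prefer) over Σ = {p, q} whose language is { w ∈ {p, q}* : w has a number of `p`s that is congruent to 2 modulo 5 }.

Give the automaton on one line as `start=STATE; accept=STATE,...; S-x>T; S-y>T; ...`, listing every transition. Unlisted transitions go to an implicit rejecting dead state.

start=s0; accept=s2; s0-p>s1; s0-q>s0; s1-p>s2; s1-q>s1; s2-p>s3; s2-q>s2; s3-p>s4; s3-q>s3; s4-p>s0; s4-q>s4

The only thing that matters is how many `p`s have appeared, reduced mod 5. Use one state per residue: s0 for 0, …, s4 for 4. Reading `p` moves to the next residue; anything else stays put. s2 is accepting.
A 5-state machine:
        p   q  
>  s0   s1  s0 
   s1   s2  s1 
 * s2   s3  s2 
   s3   s4  s3 
   s4   s0  s4 
(> = start, * = accepting)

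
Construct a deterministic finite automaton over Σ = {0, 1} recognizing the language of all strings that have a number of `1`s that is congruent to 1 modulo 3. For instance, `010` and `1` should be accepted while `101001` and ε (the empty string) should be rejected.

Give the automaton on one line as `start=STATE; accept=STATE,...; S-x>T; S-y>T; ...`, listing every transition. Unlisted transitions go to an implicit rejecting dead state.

start=q0; accept=q1; q0-0>q0; q0-1>q1; q1-0>q1; q1-1>q2; q2-0>q2; q2-1>q0

The only thing that matters is how many `1`s have appeared, reduced mod 3. Use one state per residue: q0 for 0, …, q2 for 2. Reading `1` moves to the next residue; anything else stays put. q1 is accepting.
A 3-state machine:
        0   1  
>  q0   q0  q1 
 * q1   q1  q2 
   q2   q2  q0 
(> = start, * = accepting)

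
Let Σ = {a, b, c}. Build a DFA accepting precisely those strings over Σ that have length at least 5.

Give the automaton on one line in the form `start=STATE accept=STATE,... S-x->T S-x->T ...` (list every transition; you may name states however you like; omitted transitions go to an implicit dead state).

start=q0 accept=q5,q6 q0-a->q1 q0-b->q1 q0-c->q1 q1-a->q2 q1-b->q2 q1-c->q2 q2-a->q3 q2-b->q3 q2-c->q3 q3-a->q4 q3-b->q4 q3-c->q4 q4-a->q5 q4-b->q5 q4-c->q5 q5-a->q6 q5-b->q6 q5-c->q6 q6-a->q6 q6-b->q6 q6-c->q6

Count input length up to 6: every symbol moves from q0 toward q6, which means 'more than 5' and absorbs. Accept from {q5, q6}.
7 states suffice.
        a   b   c  
>  q0   q1  q1  q1 
   q1   q2  q2  q2 
   q2   q3  q3  q3 
   q3   q4  q4  q4 
   q4   q5  q5  q5 
 * q5   q6  q6  q6 
 * q6   q6  q6  q6 
(> = start, * = accepting)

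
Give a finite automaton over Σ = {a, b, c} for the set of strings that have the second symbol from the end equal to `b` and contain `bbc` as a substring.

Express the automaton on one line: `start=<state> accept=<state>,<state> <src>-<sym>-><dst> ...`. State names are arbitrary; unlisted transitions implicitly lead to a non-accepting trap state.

Run two small machines in parallel and take their product. The first has 13 states tracking the last 2 symbols read; the second has 4 states tracking whether and how much of `bbc` has been seen. A product state is a pair (one from each), accepting exactly when both do. Equivalent product states are then merged.
7 states suffice.
        a   b   c  
>  s0   s0  s1  s0 
   s1   s0  s2  s0 
   s2   s0  s2  s3 
 * s3   s4  s5  s4 
   s4   s4  s5  s4 
   s5   s3  s6  s3 
 * s6   s3  s6  s3 
(> = start, * = accepting)

start=s0 accept=s3,s6 s0-a->s0 s0-b->s1 s0-c->s0 s1-a->s0 s1-b->s2 s1-c->s0 s2-a->s0 s2-b->s2 s2-c->s3 s3-a->s4 s3-b->s5 s3-c->s4 s4-a->s4 s4-b->s5 s4-c->s4 s5-a->s3 s5-b->s6 s5-c->s3 s6-a->s3 s6-b->s6 s6-c->s3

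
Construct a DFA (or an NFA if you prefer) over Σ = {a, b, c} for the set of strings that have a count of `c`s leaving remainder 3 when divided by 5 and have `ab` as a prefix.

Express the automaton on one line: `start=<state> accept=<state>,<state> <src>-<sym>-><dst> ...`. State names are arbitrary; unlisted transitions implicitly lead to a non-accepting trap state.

Handle the two conditions separately and then intersect. The first has 5 states tracking the count of `c`s modulo 5; the second has 4 states tracking whether the input so far still matches the prefix `ab`. A product state is a pair (one from each), accepting exactly when both do. Equivalent product states are then merged.
        a   b   c  
>  q0   q1  q2  q2 
   q1   q2  q3  q2 
   q2   q2  q2  q2 
   q3   q3  q3  q4 
   q4   q4  q4  q5 
   q5   q5  q5  q6 
 * q6   q6  q6  q7 
   q7   q7  q7  q3 
(> = start, * = accepting)

start=q0 accept=q6 q0-a->q1 q0-b->q2 q0-c->q2 q1-a->q2 q1-b->q3 q1-c->q2 q2-a->q2 q2-b->q2 q2-c->q2 q3-a->q3 q3-b->q3 q3-c->q4 q4-a->q4 q4-b->q4 q4-c->q5 q5-a->q5 q5-b->q5 q5-c->q6 q6-a->q6 q6-b->q6 q6-c->q7 q7-a->q7 q7-b->q7 q7-c->q3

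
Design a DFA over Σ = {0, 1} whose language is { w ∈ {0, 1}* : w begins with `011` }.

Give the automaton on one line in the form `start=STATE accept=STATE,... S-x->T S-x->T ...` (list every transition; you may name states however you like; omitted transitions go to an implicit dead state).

Walk along `011` while the input agrees: from A take `0` to B, and so on. Any deviation drops to the rejecting sink E. Once D is reached the prefix is confirmed and every continuation is accepted.
       0  1 
>  A   B  E 
   B   E  C 
   C   E  D 
 * D   D  D 
   E   E  E 
(> = start, * = accepting)

start=A accept=D A-0->B A-1->E B-0->E B-1->C C-0->E C-1->D D-0->D D-1->D E-0->E E-1->E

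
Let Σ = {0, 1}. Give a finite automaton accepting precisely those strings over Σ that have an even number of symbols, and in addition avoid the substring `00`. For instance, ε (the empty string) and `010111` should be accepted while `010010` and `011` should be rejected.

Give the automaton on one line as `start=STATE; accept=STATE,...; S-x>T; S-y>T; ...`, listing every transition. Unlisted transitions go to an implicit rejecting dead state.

Handle the two conditions separately and then intersect. One (2 states) tracks the input length modulo 2; the other (3 states) tracks partial matches of the forbidden pattern `00`. Each combined state is a pair, one component from each; accept when both components accept. Equivalent product states are then merged.
A 5-state machine:
        0   1  
>* S0   S1  S2 
   S1   S3  S0 
   S2   S4  S0 
   S3   S3  S3 
 * S4   S3  S2 
(> = start, * = accepting)

start=S0; accept=S0,S4; S0-0>S1; S0-1>S2; S1-0>S3; S1-1>S0; S2-0>S4; S2-1>S0; S3-0>S3; S3-1>S3; S4-0>S3; S4-1>S2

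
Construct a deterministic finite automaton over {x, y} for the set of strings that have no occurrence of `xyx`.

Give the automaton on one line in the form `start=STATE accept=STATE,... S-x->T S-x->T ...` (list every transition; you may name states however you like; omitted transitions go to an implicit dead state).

start=s0 accept=s0,s1,s2 s0-x->s1 s0-y->s0 s1-x->s1 s1-y->s2 s2-x->s3 s2-y->s0 s3-x->s3 s3-y->s3

This is the complement of 'contains `xyx`'. Use the same substring-matching states — s0 through s3 holding how much of `xyx` has just been matched — but flip the accepting set: everything except the trap s3 accepts.
With 4 states:
        x   y  
>* s0   s1  s0 
 * s1   s1  s2 
 * s2   s3  s0 
   s3   s3  s3 
(> = start, * = accepting)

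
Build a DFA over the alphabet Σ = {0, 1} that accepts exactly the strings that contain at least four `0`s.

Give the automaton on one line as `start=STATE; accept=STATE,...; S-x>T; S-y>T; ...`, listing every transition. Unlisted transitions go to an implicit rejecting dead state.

Only the number of `0`s matters, and only up to 5. Make a chain S0 → S1 → S2 → S3 → S4 → S5 advanced by each `0` (with S5 absorbing); every other symbol self-loops. The accepting set is {S4, S5}.
6 states suffice.
        0   1  
>  S0   S1  S0 
   S1   S2  S1 
   S2   S3  S2 
   S3   S4  S3 
 * S4   S5  S4 
 * S5   S5  S5 
(> = start, * = accepting)

start=S0; accept=S4,S5; S0-0>S1; S0-1>S0; S1-0>S2; S1-1>S1; S2-0>S3; S2-1>S2; S3-0>S4; S3-1>S3; S4-0>S5; S4-1>S4; S5-0>S5; S5-1>S5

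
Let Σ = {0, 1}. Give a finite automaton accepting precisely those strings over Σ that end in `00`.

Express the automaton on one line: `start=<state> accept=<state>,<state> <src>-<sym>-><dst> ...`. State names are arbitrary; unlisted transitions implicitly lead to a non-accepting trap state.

start=q0 accept=q2 q0-0->q1 q0-1->q0 q1-0->q2 q1-1->q0 q2-0->q2 q2-1->q0

Let each state record the length of the longest suffix of the input read so far that is also a prefix of `00`. q1 means the last symbol is `0`; q2 means the last 2 symbols are `00`. Accept only at q2, where the string currently ends in `00`.
3 states suffice.
        0   1  
>  q0   q1  q0 
   q1   q2  q0 
 * q2   q2  q0 
(> = start, * = accepting)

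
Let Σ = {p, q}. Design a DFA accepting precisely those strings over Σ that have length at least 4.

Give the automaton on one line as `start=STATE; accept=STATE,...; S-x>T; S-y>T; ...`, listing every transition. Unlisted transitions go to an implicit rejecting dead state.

We only need to distinguish lengths 0, 1, …, 4, and '>4'. Chain S0 → S1 → S2 → S3 → S4 → S5 on every symbol, with S5 looping. Accepting states: {S4, S5}.
        p   q  
>  S0   S1  S1 
   S1   S2  S2 
   S2   S3  S3 
   S3   S4  S4 
 * S4   S5  S5 
 * S5   S5  S5 
(> = start, * = accepting)

start=S0; accept=S4,S5; S0-p>S1; S0-q>S1; S1-p>S2; S1-q>S2; S2-p>S3; S2-q>S3; S3-p>S4; S3-q>S4; S4-p>S5; S4-q>S5; S5-p>S5; S5-q>S5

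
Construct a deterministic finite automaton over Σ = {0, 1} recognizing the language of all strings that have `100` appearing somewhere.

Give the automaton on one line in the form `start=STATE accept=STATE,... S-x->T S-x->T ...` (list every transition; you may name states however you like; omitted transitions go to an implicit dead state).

States s0..s2 record the length of the longest prefix of `100` that matches the current input suffix. Reaching s3 means `100` has been seen, and we stay there forever. Accept from s3.
With 4 states:
        0   1  
>  s0   s0  s1 
   s1   s2  s1 
   s2   s3  s1 
 * s3   s3  s3 
(> = start, * = accepting)

start=s0 accept=s3 s0-0->s0 s0-1->s1 s1-0->s2 s1-1->s1 s2-0->s3 s2-1->s1 s3-0->s3 s3-1->s3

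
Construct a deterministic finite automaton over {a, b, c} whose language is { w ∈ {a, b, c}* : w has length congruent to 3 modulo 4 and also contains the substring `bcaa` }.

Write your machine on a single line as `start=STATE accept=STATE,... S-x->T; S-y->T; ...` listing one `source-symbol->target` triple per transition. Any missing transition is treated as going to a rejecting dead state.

Run two small machines in parallel and take their product. The first has 4 states tracking the input length modulo 4; the second has 5 states tracking whether and how much of `bcaa` has been seen. A product state is a pair (one from each), accepting exactly when both do.
          a    b    c  
>  q0     q1   q2   q1 
   q1     q3   q4   q3 
   q2     q3   q4   q5 
   q3     q6   q7   q6 
   q4     q6   q7   q8 
   q5     q9   q7   q6 
   q6     q0  q10   q0 
   q7     q0  q10  q11 
   q8    q12  q10   q0 
   q9    q13  q10   q0 
   q10    q1   q2  q14 
   q11   q15   q2   q1 
   q12   q16   q2   q1 
   q13   q16  q16  q16 
   q14   q17   q4   q3 
   q15   q18   q4   q3 
   q16   q18  q18  q18 
   q17   q19   q7   q6 
   q18   q19  q19  q19 
 * q19   q13  q13  q13 
(> = start, * = accepting)

start=q0; accept=q19; q0-a->q1; q0-b->q2; q0-c->q1; q1-a->q3; q1-b->q4; q1-c->q3; q2-a->q3; q2-b->q4; q2-c->q5; q3-a->q6; q3-b->q7; q3-c->q6; q4-a->q6; q4-b->q7; q4-c->q8; q5-a->q9; q5-b->q7; q5-c->q6; q6-a->q0; q6-b->q10; q6-c->q0; q7-a->q0; q7-b->q10; q7-c->q11; q8-a->q12; q8-b->q10; q8-c->q0; q9-a->q13; q9-b->q10; q9-c->q0; q10-a->q1; q10-b->q2; q10-c->q14; q11-a->q15; q11-b->q2; q11-c->q1; q12-a->q16; q12-b->q2; q12-c->q1; q13-a->q16; q13-b->q16; q13-c->q16; q14-a->q17; q14-b->q4; q14-c->q3; q15-a->q18; q15-b->q4; q15-c->q3; q16-a->q18; q16-b->q18; q16-c->q18; q17-a->q19; q17-b->q7; q17-c->q6; q18-a->q19; q18-b->q19; q18-c->q19; q19-a->q13; q19-b->q13; q19-c->q13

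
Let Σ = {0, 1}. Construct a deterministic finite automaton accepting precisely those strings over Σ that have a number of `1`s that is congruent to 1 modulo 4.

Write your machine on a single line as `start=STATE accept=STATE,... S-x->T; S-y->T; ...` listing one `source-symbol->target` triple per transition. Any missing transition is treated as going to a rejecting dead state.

start=A; accept=B; A-0->A; A-1->B; B-0->B; B-1->C; C-0->C; C-1->D; D-0->D; D-1->A

The only thing that matters is how many `1`s have appeared, reduced mod 4. Use one state per residue: A for 0, …, D for 3. Reading `1` moves to the next residue; anything else stays put. B is accepting.
       0  1 
>  A   A  B 
 * B   B  C 
   C   C  D 
   D   D  A 
(> = start, * = accepting)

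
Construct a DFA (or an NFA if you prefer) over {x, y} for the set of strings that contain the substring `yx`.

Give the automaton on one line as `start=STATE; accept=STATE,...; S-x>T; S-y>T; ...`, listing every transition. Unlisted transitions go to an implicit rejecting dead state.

start=A; accept=C; A-x>A; A-y>B; B-x>C; B-y>B; C-x>C; C-y>C

States A..B record the length of the longest prefix of `yx` that matches the current input suffix. Reaching C means `yx` has been seen, and we stay there forever. Accept from C.
3 states suffice.
       x  y 
>  A   A  B 
   B   C  B 
 * C   C  C 
(> = start, * = accepting)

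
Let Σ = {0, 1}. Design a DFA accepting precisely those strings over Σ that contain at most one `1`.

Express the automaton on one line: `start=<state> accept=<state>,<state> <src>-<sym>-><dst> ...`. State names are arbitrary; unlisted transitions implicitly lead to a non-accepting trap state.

start=s0 accept=s0,s1 s0-0->s0 s0-1->s1 s1-0->s1 s1-1->s2 s2-0->s2 s2-1->s2

Only the number of `1`s matters, and only up to 2. Make a chain s0 → s1 → s2 advanced by each `1` (with s2 absorbing); every other symbol self-loops. The accepting set is {s0, s1}.
3 states suffice.
        0   1  
>* s0   s0  s1 
 * s1   s1  s2 
   s2   s2  s2 
(> = start, * = accepting)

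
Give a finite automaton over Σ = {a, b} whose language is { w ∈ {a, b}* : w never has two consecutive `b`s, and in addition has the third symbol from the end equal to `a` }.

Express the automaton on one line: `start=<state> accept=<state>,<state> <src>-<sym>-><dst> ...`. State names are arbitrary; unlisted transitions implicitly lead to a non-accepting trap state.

Handle the two conditions separately and then intersect. The first has 3 states tracking partial matches of the forbidden pattern `bb`; the second has 15 states tracking the last 3 symbols read. A product state is a pair (one from each), accepting exactly when both do. Minimizing collapses redundant product states.
With 9 states:
        a   b  
>  s0   s1  s2 
   s1   s3  s4 
   s2   s1  s5 
   s3   s6  s7 
   s4   s8  s5 
   s5   s5  s5 
 * s6   s6  s7 
 * s7   s8  s5 
 * s8   s3  s4 
(> = start, * = accepting)

start=s0 accept=s6,s7,s8 s0-a->s1 s0-b->s2 s1-a->s3 s1-b->s4 s2-a->s1 s2-b->s5 s3-a->s6 s3-b->s7 s4-a->s8 s4-b->s5 s5-a->s5 s5-b->s5 s6-a->s6 s6-b->s7 s7-a->s8 s7-b->s5 s8-a->s3 s8-b->s4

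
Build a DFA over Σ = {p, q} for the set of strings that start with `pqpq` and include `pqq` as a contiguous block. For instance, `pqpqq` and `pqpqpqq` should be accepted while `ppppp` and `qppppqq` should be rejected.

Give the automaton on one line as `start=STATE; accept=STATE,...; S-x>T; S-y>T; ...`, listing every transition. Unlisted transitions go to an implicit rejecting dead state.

start=A; accept=K; A-p>B; A-q>C; B-p>D; B-q>E; C-p>D; C-q>C; D-p>D; D-q>F; E-p>G; E-q>H; F-p>D; F-q>H; G-p>D; G-q>I; H-p>H; H-q>H; I-p>J; I-q>K; J-p>J; J-q>I; K-p>K; K-q>K

Build one automaton per condition and run them in lockstep. One (6 states) tracks whether the input so far still matches the prefix `pqpq`; the other (4 states) tracks whether and how much of `pqq` has been seen. Each combined state is a pair, one component from each; accept when both components accept.
       p  q 
>  A   B  C 
   B   D  E 
   C   D  C 
   D   D  F 
   E   G  H 
   F   D  H 
   G   D  I 
   H   H  H 
   I   J  K 
   J   J  I 
 * K   K  K 
(> = start, * = accepting)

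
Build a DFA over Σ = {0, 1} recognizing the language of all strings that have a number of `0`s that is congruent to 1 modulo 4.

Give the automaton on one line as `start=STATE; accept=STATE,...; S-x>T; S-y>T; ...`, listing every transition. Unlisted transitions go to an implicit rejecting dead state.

Keep the running count of `0`s modulo 4: each `0` advances along the cycle A → B → C → D → A while other symbols loop. Accept at B.
A 4-state machine:
       0  1 
>  A   B  A 
 * B   C  B 
   C   D  C 
   D   A  D 
(> = start, * = accepting)

start=A; accept=B; A-0>B; A-1>A; B-0>C; B-1>B; C-0>D; C-1>C; D-0>A; D-1>D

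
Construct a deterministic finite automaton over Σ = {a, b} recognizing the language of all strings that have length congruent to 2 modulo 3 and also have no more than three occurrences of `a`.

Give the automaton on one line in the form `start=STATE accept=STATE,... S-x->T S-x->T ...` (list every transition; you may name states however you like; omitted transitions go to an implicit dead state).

Handle the two conditions separately and then intersect. The first has 3 states tracking the input length modulo 3; the second has 5 states tracking the count of `a`s, saturating at 4. A product state is a pair (one from each), accepting exactly when both do.
A 15-state machine:
          a    b  
>  q0     q1   q2 
   q1     q3   q4 
   q2     q4   q5 
 * q3     q6   q7 
 * q4     q7   q8 
 * q5     q8   q0 
   q6     q9  q10 
   q7    q10  q11 
   q8    q11   q1 
   q9    q12  q12 
   q10   q12  q13 
   q11   q13   q3 
   q12   q14  q14 
 * q13   q14   q6 
   q14    q9   q9 
(> = start, * = accepting)

start=q0 accept=q3,q4,q5,q13 q0-a->q1 q0-b->q2 q1-a->q3 q1-b->q4 q2-a->q4 q2-b->q5 q3-a->q6 q3-b->q7 q4-a->q7 q4-b->q8 q5-a->q8 q5-b->q0 q6-a->q9 q6-b->q10 q7-a->q10 q7-b->q11 q8-a->q11 q8-b->q1 q9-a->q12 q9-b->q12 q10-a->q12 q10-b->q13 q11-a->q13 q11-b->q3 q12-a->q14 q12-b->q14 q13-a->q14 q13-b->q6 q14-a->q9 q14-b->q9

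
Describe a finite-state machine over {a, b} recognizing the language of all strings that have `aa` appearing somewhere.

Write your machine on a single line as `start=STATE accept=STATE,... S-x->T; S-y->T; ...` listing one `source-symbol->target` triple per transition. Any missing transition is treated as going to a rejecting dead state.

start=q0; accept=q2; q0-a->q1; q0-b->q0; q1-a->q2; q1-b->q0; q2-a->q2; q2-b->q2

Track how much of `aa` has been matched so far: state q0 is no progress, q2 is the absorbing accept state reached once `aa` has occurred. Intermediate states record partial matches; on a mismatch, fall back to the longest reusable overlap.
A 3-state machine:
        a   b  
>  q0   q1  q0 
   q1   q2  q0 
 * q2   q2  q2 
(> = start, * = accepting)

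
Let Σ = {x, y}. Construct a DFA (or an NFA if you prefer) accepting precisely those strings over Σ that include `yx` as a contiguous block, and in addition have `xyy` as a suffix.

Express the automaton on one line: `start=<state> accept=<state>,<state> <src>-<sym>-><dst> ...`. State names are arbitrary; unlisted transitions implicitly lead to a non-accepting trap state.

start=q0 accept=q7 q0-x->q1 q0-y->q2 q1-x->q1 q1-y->q3 q2-x->q4 q2-y->q2 q3-x->q4 q3-y->q5 q4-x->q4 q4-y->q6 q5-x->q4 q5-y->q2 q6-x->q4 q6-y->q7 q7-x->q4 q7-y->q8 q8-x->q4 q8-y->q8

Build one automaton per condition and run them in lockstep. One (3 states) tracks whether and how much of `yx` has been seen; the other (4 states) tracks how much of the suffix `xyy` has currently been matched. Each combined state is a pair, one component from each; accept when both components accept.
A 9-state machine:
        x   y  
>  q0   q1  q2 
   q1   q1  q3 
   q2   q4  q2 
   q3   q4  q5 
   q4   q4  q6 
   q5   q4  q2 
   q6   q4  q7 
 * q7   q4  q8 
   q8   q4  q8 
(> = start, * = accepting)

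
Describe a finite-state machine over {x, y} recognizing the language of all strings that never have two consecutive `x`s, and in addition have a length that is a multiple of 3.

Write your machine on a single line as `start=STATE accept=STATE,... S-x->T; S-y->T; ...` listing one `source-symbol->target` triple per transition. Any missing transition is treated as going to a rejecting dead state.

Handle the two conditions separately and then intersect. The first has 3 states tracking partial matches of the forbidden pattern `xx`; the second has 3 states tracking the input length modulo 3. A product state is a pair (one from each), accepting exactly when both do. Minimizing collapses redundant product states.
        x   y  
>* S0   S1  S2 
   S1   S3  S4 
   S2   S5  S4 
   S3   S3  S3 
   S4   S6  S0 
   S5   S3  S0 
 * S6   S3  S2 
(> = start, * = accepting)

start=S0; accept=S0,S6; S0-x->S1; S0-y->S2; S1-x->S3; S1-y->S4; S2-x->S5; S2-y->S4; S3-x->S3; S3-y->S3; S4-x->S6; S4-y->S0; S5-x->S3; S5-y->S0; S6-x->S3; S6-y->S2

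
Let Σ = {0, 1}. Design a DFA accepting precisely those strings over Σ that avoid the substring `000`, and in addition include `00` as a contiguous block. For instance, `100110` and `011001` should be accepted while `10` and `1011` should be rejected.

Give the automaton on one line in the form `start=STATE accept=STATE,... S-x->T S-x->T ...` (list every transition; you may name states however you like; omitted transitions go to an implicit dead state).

Build one automaton per condition and run them in lockstep. The first has 4 states tracking partial matches of the forbidden pattern `000`; the second has 3 states tracking whether and how much of `00` has been seen. A product state is a pair (one from each), accepting exactly when both do.
With 6 states:
        0   1  
>  S0   S1  S0 
   S1   S2  S0 
 * S2   S3  S4 
   S3   S3  S3 
 * S4   S5  S4 
 * S5   S2  S4 
(> = start, * = accepting)

start=S0 accept=S2,S4,S5 S0-0->S1 S0-1->S0 S1-0->S2 S1-1->S0 S2-0->S3 S2-1->S4 S3-0->S3 S3-1->S3 S4-0->S5 S4-1->S4 S5-0->S2 S5-1->S4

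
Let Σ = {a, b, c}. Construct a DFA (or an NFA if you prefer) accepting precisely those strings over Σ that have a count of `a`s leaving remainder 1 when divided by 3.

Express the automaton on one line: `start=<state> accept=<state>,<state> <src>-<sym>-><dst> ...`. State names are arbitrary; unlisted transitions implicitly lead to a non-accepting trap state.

Keep the running count of `a`s modulo 3: each `a` advances along the cycle q0 → q1 → q2 → q0 while other symbols loop. Accept at q1.
With 3 states:
        a   b   c  
>  q0   q1  q0  q0 
 * q1   q2  q1  q1 
   q2   q0  q2  q2 
(> = start, * = accepting)

start=q0 accept=q1 q0-a->q1 q0-b->q0 q0-c->q0 q1-a->q2 q1-b->q1 q1-c->q1 q2-a->q0 q2-b->q2 q2-c->q2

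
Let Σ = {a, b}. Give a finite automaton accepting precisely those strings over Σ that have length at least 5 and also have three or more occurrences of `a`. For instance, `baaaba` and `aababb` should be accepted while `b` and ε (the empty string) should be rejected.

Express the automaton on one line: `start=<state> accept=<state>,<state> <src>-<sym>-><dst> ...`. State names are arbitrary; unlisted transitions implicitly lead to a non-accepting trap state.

start=S0 accept=S11 S0-a->S1 S0-b->S2 S1-a->S3 S1-b->S4 S2-a->S4 S2-b->S5 S3-a->S6 S3-b->S7 S4-a->S7 S4-b->S8 S5-a->S8 S5-b->S5 S6-a->S9 S6-b->S9 S7-a->S9 S7-b->S10 S8-a->S10 S8-b->S8 S9-a->S11 S9-b->S11 S10-a->S11 S10-b->S10 S11-a->S11 S11-b->S11

Run two small machines in parallel and take their product. The first has 7 states tracking the input length, saturating at 6; the second has 5 states tracking the count of `a`s, saturating at 4. A product state is a pair (one from each), accepting exactly when both do. After merging equivalent states the machine shrinks.
A 12-state machine:
          a    b  
>  S0     S1   S2 
   S1     S3   S4 
   S2     S4   S5 
   S3     S6   S7 
   S4     S7   S8 
   S5     S8   S5 
   S6     S9   S9 
   S7     S9  S10 
   S8    S10   S8 
   S9    S11  S11 
   S10   S11  S10 
 * S11   S11  S11 
(> = start, * = accepting)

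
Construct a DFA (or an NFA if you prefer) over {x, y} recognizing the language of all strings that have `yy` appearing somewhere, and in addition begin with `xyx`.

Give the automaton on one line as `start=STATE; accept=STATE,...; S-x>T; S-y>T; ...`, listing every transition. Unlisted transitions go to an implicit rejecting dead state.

Run two small machines in parallel and take their product. The first has 3 states tracking whether and how much of `yy` has been seen; the second has 5 states tracking whether the input so far still matches the prefix `xyx`. A product state is a pair (one from each), accepting exactly when both do. Equivalent product states are then merged.
A 7-state machine:
        x   y  
>  q0   q1  q2 
   q1   q2  q3 
   q2   q2  q2 
   q3   q4  q2 
   q4   q4  q5 
   q5   q4  q6 
 * q6   q6  q6 
(> = start, * = accepting)

start=q0; accept=q6; q0-x>q1; q0-y>q2; q1-x>q2; q1-y>q3; q2-x>q2; q2-y>q2; q3-x>q4; q3-y>q2; q4-x>q4; q4-y>q5; q5-x>q4; q5-y>q6; q6-x>q6; q6-y>q6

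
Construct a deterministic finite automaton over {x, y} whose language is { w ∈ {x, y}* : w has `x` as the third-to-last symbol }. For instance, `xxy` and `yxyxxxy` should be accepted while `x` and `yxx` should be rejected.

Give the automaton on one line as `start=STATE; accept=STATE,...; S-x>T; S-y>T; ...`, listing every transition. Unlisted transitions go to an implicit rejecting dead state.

A DFA must remember the last 3 symbols (since which symbol is third-to-last isn't known until the input ends). Use one state per possible window of the last ≤3 symbols; accept from those whose window starts with `x`.
15 states suffice.
          x    y  
>  s0     s1   s2 
   s1     s3   s4 
   s2     s5   s6 
   s3     s7   s8 
   s4     s9  s10 
   s5    s11  s12 
   s6    s13  s14 
 * s7     s7   s8 
 * s8     s9  s10 
 * s9    s11  s12 
 * s10   s13  s14 
   s11    s7   s8 
   s12    s9  s10 
   s13   s11  s12 
   s14   s13  s14 
(> = start, * = accepting)

start=s0; accept=s7,s8,s9,s10; s0-x>s1; s0-y>s2; s1-x>s3; s1-y>s4; s2-x>s5; s2-y>s6; s3-x>s7; s3-y>s8; s4-x>s9; s4-y>s10; s5-x>s11; s5-y>s12; s6-x>s13; s6-y>s14; s7-x>s7; s7-y>s8; s8-x>s9; s8-y>s10; s9-x>s11; s9-y>s12; s10-x>s13; s10-y>s14; s11-x>s7; s11-y>s8; s12-x>s9; s12-y>s10; s13-x>s11; s13-y>s12; s14-x>s13; s14-y>s14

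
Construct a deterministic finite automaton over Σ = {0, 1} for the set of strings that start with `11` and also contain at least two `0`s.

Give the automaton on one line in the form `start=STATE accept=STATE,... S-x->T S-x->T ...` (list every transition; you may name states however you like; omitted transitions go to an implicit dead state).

start=q0 accept=q5 q0-0->q1 q0-1->q2 q1-0->q1 q1-1->q1 q2-0->q1 q2-1->q3 q3-0->q4 q3-1->q3 q4-0->q5 q4-1->q4 q5-0->q5 q5-1->q5

Handle the two conditions separately and then intersect. One (4 states) tracks whether the input so far still matches the prefix `11`; the other (4 states) tracks the count of `0`s, saturating at 3. Each combined state is a pair, one component from each; accept when both components accept. After merging equivalent states the machine shrinks.
A 6-state machine:
        0   1  
>  q0   q1  q2 
   q1   q1  q1 
   q2   q1  q3 
   q3   q4  q3 
   q4   q5  q4 
 * q5   q5  q5 
(> = start, * = accepting)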